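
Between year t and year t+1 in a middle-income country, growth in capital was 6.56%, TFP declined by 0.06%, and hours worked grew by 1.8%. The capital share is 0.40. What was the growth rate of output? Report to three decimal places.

3.644%

Labor's share = 1 − 0.4 = 0.6.
Capital: 0.4 × 6.56 = 2.624 pp.
Hours worked: 0.6 × 1.8 = 1.08 pp.
Output growth = -0.06 + 3.704 = 3.644%.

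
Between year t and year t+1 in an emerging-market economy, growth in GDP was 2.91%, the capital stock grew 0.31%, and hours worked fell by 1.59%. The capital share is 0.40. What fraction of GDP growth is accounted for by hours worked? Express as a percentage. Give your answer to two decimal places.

Hours worked accounted for -32.78% of growth.

Labor's share = 1 − 0.4 = 0.6.
Hours worked contributed 0.6 × (-1.59) = -0.954 pp.
Share of growth = -0.954 / 2.91 × 100 = -32.7835%.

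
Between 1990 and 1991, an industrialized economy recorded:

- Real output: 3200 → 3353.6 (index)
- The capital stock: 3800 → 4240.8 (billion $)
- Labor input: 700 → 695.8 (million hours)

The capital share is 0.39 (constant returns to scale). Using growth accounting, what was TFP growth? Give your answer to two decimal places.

TFP growth was 0.64%.

Real output growth = (3353.6 − 3200) / 3200 = 4.8%.
The capital stock growth = (4240.8 − 3800) / 3800 = 11.6%.
Labor input growth = (695.8 − 700) / 700 = -0.6%.
Labor's share = 1 − 0.39 = 0.61.
The capital stock: 0.39 × 11.6 = 4.524 pp.
Labor input: 0.61 × (-0.6) = -0.366 pp.
TFP growth = 4.8 − 4.158 = 0.642%.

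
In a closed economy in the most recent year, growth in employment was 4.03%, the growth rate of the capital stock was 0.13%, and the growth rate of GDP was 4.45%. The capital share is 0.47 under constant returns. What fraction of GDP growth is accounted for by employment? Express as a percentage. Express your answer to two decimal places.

Employment accounted for 48.00% of growth.

Labor's share = 1 − 0.47 = 0.53.
Employment contributed 0.53 × 4.03 = 2.1359 pp.
Share of growth = 2.1359 / 4.45 × 100 = 47.9978%.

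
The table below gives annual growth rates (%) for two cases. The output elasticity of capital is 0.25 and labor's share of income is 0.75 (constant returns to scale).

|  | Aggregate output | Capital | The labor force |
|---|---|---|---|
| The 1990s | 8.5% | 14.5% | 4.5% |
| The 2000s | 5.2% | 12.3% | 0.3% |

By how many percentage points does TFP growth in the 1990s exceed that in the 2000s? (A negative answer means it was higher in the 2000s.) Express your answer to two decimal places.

Labor's share = 1 − 0.25 = 0.75.
The 1990s: TFP = 8.5 − 3.625 − 3.375 = 1.5%.
The 2000s: TFP = 5.2 − 3.075 − 0.225 = 1.9%.
Difference = 1.5 − (1.9) = -0.4 pp.

-0.40 percentage points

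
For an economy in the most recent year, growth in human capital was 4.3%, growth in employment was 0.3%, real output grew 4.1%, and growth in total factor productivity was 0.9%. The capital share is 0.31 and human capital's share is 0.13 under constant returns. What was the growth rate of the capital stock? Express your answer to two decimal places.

Labor's share = 1 − 0.31 − 0.13 = 0.56.
gY = gA + 0.13×4.3 + 0.56×0.3 + 0.31×g.
0.31×g = 4.1 − 0.9 − 0.727 = 2.473.
g = 2.473 / 0.31 = 7.9774%.

7.98%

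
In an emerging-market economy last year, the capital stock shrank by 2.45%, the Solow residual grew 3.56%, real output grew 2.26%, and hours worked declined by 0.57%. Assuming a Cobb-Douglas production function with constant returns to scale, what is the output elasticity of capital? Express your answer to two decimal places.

gY = gA + α·gK + (1−α)·gL, so gY − gA − gL = α(gK − gL).
2.26 − 3.56 + 0.57 = α × (-2.45 − (-0.57)).
-0.73 = -1.88 α, so α = 0.3883.

The output elasticity of capital is 0.39.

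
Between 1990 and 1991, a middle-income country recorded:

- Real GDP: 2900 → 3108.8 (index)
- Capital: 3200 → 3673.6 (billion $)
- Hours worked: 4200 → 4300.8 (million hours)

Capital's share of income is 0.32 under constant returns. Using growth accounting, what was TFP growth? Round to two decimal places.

Real GDP growth = (3108.8 − 2900) / 2900 = 7.2%.
Capital growth = (3673.6 − 3200) / 3200 = 14.8%.
Hours worked growth = (4300.8 − 4200) / 4200 = 2.4%.
Labor's share = 1 − 0.32 = 0.68.
Capital: 0.32 × 14.8 = 4.736 pp.
Hours worked: 0.68 × 2.4 = 1.632 pp.
TFP growth = 7.2 − 6.368 = 0.832%.

0.83%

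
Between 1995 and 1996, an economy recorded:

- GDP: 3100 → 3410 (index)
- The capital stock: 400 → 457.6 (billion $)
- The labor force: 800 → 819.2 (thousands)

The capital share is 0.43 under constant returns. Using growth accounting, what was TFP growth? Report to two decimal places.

2.44%

GDP growth = (3410 − 3100) / 3100 = 10%.
The capital stock growth = (457.6 − 400) / 400 = 14.4%.
The labor force growth = (819.2 − 800) / 800 = 2.4%.
Labor's share = 1 − 0.43 = 0.57.
The capital stock: 0.43 × 14.4 = 6.192 pp.
The labor force: 0.57 × 2.4 = 1.368 pp.
TFP growth = 10 − 7.56 = 2.44%.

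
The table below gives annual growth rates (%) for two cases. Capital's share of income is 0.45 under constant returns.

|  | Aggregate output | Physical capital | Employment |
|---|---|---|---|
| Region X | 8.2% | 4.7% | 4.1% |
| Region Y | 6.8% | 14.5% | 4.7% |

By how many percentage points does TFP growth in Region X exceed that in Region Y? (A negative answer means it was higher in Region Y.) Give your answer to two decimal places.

Labor's share = 1 − 0.45 = 0.55.
Region X: TFP = 8.2 − 2.115 − 2.255 = 3.83%.
Region Y: TFP = 6.8 − 6.525 − 2.585 = -2.31%.
Difference = 3.83 − (-2.31) = 6.14 pp.

6.14 percentage points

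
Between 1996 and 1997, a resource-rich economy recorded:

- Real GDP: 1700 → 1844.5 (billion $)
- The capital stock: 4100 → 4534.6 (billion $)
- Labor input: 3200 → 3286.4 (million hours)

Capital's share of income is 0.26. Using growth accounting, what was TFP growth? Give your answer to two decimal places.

TFP grew 3.75%.

Real GDP growth = (1844.5 − 1700) / 1700 = 8.5%.
The capital stock growth = (4534.6 − 4100) / 4100 = 10.6%.
Labor input growth = (3286.4 − 3200) / 3200 = 2.7%.
Labor's share = 1 − 0.26 = 0.74.
The capital stock: 0.26 × 10.6 = 2.756 pp.
Labor input: 0.74 × 2.7 = 1.998 pp.
TFP growth = 8.5 − 4.754 = 3.746%.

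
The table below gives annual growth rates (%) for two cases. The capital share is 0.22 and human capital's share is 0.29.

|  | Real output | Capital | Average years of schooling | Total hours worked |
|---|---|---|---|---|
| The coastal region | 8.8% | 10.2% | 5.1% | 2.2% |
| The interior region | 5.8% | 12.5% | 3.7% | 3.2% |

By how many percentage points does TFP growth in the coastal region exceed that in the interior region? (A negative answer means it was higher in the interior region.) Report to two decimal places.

3.59 percentage points

Labor's share = 1 − 0.22 − 0.29 = 0.49.
The coastal region: TFP = 8.8 − 2.244 − 1.479 − 1.078 = 3.999%.
The interior region: TFP = 5.8 − 2.75 − 1.073 − 1.568 = 0.409%.
Difference = 3.999 − (0.409) = 3.59 pp.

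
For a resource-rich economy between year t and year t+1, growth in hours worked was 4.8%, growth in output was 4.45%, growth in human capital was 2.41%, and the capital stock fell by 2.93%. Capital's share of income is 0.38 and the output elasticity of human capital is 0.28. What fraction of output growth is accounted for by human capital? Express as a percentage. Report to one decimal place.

15.2%

Human capital contributed 0.28 × 2.41 = 0.6748 pp.
Share of growth = 0.6748 / 4.45 × 100 = 15.164%.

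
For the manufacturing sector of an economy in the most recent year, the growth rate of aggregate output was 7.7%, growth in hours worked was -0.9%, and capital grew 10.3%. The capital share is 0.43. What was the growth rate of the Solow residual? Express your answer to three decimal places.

Labor's share = 1 − 0.43 = 0.57.
Capital: 0.43 × 10.3 = 4.429 pp.
Hours worked: 0.57 × (-0.9) = -0.513 pp.
TFP growth = 7.7 − 3.916 = 3.784%.

The Solow residual growth was 3.784%.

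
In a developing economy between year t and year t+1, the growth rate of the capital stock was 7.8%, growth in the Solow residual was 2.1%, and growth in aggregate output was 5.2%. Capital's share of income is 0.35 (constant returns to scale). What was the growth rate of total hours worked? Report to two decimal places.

Total hours worked growth was 0.57%.

Labor's share = 1 − 0.35 = 0.65.
gY = gA + 0.35×7.8 + 0.65×g.
0.65×g = 5.2 − 2.1 − 2.73 = 0.37.
g = 0.37 / 0.65 = 0.5692%.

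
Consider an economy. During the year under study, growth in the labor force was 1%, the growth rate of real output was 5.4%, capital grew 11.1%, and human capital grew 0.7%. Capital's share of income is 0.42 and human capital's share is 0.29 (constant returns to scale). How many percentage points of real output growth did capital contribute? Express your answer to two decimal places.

Contribution = share × growth = 0.42 × 11.1 = 4.662 pp.

4.66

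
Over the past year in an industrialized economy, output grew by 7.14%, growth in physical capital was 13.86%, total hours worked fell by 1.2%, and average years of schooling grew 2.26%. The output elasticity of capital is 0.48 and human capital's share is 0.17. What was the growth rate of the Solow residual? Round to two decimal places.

Labor's share = 1 − 0.48 − 0.17 = 0.35.
Physical capital: 0.48 × 13.86 = 6.6528 pp.
Average years of schooling: 0.17 × 2.26 = 0.3842 pp.
Total hours worked: 0.35 × (-1.2) = -0.42 pp.
TFP growth = 7.14 − 6.617 = 0.523%.

0.52%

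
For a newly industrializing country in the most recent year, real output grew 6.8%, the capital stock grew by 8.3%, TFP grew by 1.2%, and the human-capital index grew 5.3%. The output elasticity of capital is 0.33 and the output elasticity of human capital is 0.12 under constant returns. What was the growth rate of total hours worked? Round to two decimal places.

Total hours worked grew 4.05%.

Labor's share = 1 − 0.33 − 0.12 = 0.55.
gY = gA + 0.33×8.3 + 0.12×5.3 + 0.55×g.
0.55×g = 6.8 − 1.2 − 3.375 = 2.225.
g = 2.225 / 0.55 = 4.0455%.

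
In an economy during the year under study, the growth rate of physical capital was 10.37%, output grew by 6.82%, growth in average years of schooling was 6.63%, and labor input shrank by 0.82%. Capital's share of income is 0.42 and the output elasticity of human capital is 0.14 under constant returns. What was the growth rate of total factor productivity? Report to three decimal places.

Total factor productivity growth was 1.897%.

Labor's share = 1 − 0.42 − 0.14 = 0.44.
Physical capital: 0.42 × 10.37 = 4.3554 pp.
Average years of schooling: 0.14 × 6.63 = 0.9282 pp.
Labor input: 0.44 × (-0.82) = -0.3608 pp.
TFP growth = 6.82 − 4.9228 = 1.8972%.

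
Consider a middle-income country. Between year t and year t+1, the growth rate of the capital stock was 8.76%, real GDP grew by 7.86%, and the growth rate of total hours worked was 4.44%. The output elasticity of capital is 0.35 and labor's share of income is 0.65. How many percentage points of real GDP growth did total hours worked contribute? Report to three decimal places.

Labor's share = 1 − 0.35 = 0.65.
Contribution = share × growth = 0.65 × 4.44 = 2.886 pp.

2.886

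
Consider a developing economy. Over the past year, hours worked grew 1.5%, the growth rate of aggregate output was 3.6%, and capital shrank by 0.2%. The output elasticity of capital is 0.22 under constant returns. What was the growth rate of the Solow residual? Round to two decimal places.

Labor's share = 1 − 0.22 = 0.78.
Capital: 0.22 × (-0.2) = -0.044 pp.
Hours worked: 0.78 × 1.5 = 1.17 pp.
TFP growth = 3.6 − 1.126 = 2.474%.

The Solow residual grew 2.47%.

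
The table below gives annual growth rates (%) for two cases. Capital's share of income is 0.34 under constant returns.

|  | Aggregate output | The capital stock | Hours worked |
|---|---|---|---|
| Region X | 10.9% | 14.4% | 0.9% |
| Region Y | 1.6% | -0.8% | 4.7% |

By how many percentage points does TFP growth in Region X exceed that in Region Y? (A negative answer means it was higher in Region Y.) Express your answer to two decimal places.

Labor's share = 1 − 0.34 = 0.66.
Region X: TFP = 10.9 − 4.896 − 0.594 = 5.41%.
Region Y: TFP = 1.6 + 0.272 − 3.102 = -1.23%.
Difference = 5.41 − (-1.23) = 6.64 pp.

6.64 percentage points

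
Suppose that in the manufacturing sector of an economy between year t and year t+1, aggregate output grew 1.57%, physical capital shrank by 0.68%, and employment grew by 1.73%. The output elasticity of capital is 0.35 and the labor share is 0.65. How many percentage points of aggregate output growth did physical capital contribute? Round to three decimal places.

Contribution = share × growth = 0.35 × (-0.68) = -0.238 pp.

-0.238 pp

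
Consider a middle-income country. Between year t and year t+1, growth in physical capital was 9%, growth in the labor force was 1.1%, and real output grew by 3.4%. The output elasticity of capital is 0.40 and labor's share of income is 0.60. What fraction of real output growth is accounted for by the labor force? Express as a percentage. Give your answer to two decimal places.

Labor's share = 1 − 0.4 = 0.6.
The labor force contributed 0.6 × 1.1 = 0.66 pp.
Share of growth = 0.66 / 3.4 × 100 = 19.4118%.

19.41%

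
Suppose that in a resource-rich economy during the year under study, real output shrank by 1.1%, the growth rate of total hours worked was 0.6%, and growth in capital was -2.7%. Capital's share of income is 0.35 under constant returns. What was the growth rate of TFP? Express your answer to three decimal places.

-0.545%

Labor's share = 1 − 0.35 = 0.65.
Capital: 0.35 × (-2.7) = -0.945 pp.
Total hours worked: 0.65 × 0.6 = 0.39 pp.
TFP growth = -1.1 + 0.555 = -0.545%.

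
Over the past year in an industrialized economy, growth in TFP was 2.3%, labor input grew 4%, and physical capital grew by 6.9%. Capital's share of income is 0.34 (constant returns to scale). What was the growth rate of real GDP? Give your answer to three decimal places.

Real GDP grew 7.286%.

Labor's share = 1 − 0.34 = 0.66.
Physical capital: 0.34 × 6.9 = 2.346 pp.
Labor input: 0.66 × 4 = 2.64 pp.
Output growth = 2.3 + 4.986 = 7.286%.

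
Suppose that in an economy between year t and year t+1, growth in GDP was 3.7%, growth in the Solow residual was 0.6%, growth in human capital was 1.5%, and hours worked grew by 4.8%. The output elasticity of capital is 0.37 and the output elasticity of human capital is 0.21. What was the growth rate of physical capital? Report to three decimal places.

Labor's share = 1 − 0.37 − 0.21 = 0.42.
gY = gA + 0.21×1.5 + 0.42×4.8 + 0.37×g.
0.37×g = 3.7 − 0.6 − 2.331 = 0.769.
g = 0.769 / 0.37 = 2.07838%.

2.078%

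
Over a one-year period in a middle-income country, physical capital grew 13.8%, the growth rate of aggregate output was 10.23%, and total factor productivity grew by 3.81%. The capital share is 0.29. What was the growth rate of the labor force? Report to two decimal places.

The labor force growth was 3.41%.

Labor's share = 1 − 0.29 = 0.71.
gY = gA + 0.29×13.8 + 0.71×g.
0.71×g = 10.23 − 3.81 − 4.002 = 2.418.
g = 2.418 / 0.71 = 3.4056%.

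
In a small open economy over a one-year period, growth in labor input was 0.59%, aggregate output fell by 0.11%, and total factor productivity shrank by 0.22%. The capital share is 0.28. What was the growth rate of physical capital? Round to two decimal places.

-1.12%

Labor's share = 1 − 0.28 = 0.72.
gY = gA + 0.72×0.59 + 0.28×g.
0.28×g = -0.11 + 0.22 − 0.4248 = -0.3148.
g = -0.3148 / 0.28 = -1.1243%.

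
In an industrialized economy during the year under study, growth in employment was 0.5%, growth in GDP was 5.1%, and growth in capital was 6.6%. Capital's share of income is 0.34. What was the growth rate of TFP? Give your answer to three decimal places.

Labor's share = 1 − 0.34 = 0.66.
Capital: 0.34 × 6.6 = 2.244 pp.
Employment: 0.66 × 0.5 = 0.33 pp.
TFP growth = 5.1 − 2.574 = 2.526%.

TFP growth was 2.526%.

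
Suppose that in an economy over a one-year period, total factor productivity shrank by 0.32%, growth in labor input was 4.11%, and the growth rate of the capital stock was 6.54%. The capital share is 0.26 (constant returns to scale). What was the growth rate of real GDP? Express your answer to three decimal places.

Labor's share = 1 − 0.26 = 0.74.
The capital stock: 0.26 × 6.54 = 1.7004 pp.
Labor input: 0.74 × 4.11 = 3.0414 pp.
Output growth = -0.32 + 4.7418 = 4.4218%.

4.422%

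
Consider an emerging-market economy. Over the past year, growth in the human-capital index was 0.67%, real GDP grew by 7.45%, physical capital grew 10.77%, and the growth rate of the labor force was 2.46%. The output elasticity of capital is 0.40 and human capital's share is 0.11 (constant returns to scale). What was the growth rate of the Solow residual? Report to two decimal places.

Labor's share = 1 − 0.4 − 0.11 = 0.49.
Physical capital: 0.4 × 10.77 = 4.308 pp.
The human-capital index: 0.11 × 0.67 = 0.0737 pp.
The labor force: 0.49 × 2.46 = 1.2054 pp.
TFP growth = 7.45 − 5.5871 = 1.8629%.

1.86%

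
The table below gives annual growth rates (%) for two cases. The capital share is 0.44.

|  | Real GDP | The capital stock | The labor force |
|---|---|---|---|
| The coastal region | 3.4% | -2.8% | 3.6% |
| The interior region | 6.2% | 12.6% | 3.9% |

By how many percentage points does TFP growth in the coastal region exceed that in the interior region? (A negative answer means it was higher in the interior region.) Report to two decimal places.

Labor's share = 1 − 0.44 = 0.56.
The coastal region: TFP = 3.4 + 1.232 − 2.016 = 2.616%.
The interior region: TFP = 6.2 − 5.544 − 2.184 = -1.528%.
Difference = 2.616 − (-1.528) = 4.144 pp.

4.14 percentage points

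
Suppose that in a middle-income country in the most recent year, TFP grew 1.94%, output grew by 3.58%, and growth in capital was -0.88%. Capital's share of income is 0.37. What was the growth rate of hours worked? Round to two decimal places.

Labor's share = 1 − 0.37 = 0.63.
gY = gA + 0.37×(-0.88) + 0.63×g.
0.63×g = 3.58 − 1.94 + 0.3256 = 1.9656.
g = 1.9656 / 0.63 = 3.12%.

3.12%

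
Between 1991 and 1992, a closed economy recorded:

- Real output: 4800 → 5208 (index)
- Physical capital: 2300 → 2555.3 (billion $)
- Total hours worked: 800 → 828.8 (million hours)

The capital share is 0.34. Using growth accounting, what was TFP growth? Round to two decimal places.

2.35%

Real output growth = (5208 − 4800) / 4800 = 8.5%.
Physical capital growth = (2555.3 − 2300) / 2300 = 11.1%.
Total hours worked growth = (828.8 − 800) / 800 = 3.6%.
Labor's share = 1 − 0.34 = 0.66.
Physical capital: 0.34 × 11.1 = 3.774 pp.
Total hours worked: 0.66 × 3.6 = 2.376 pp.
TFP growth = 8.5 − 6.15 = 2.35%.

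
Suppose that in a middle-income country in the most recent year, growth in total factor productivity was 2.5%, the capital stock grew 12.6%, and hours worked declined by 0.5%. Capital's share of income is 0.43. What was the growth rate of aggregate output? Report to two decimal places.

Labor's share = 1 − 0.43 = 0.57.
The capital stock: 0.43 × 12.6 = 5.418 pp.
Hours worked: 0.57 × (-0.5) = -0.285 pp.
Output growth = 2.5 + 5.133 = 7.633%.

Aggregate output grew 7.63%.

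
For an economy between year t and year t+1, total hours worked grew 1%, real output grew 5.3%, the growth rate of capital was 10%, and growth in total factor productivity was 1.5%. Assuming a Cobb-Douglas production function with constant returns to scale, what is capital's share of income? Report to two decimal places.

gY = gA + α·gK + (1−α)·gL, so gY − gA − gL = α(gK − gL).
5.3 − 1.5 − 1 = α × (10 − 1).
2.8 = 9 α, so α = 0.3111.

α = 0.31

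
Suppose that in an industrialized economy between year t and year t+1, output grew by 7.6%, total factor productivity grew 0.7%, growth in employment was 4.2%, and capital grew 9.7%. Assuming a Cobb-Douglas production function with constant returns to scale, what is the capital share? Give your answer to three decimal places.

gY = gA + α·gK + (1−α)·gL, so gY − gA − gL = α(gK − gL).
7.6 − 0.7 − 4.2 = α × (9.7 − 4.2).
2.7 = 5.5 α, so α = 0.49091.

α = 0.491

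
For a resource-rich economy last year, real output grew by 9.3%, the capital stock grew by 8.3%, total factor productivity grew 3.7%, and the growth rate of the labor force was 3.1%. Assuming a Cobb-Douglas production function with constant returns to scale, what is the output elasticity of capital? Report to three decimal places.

α = 0.481

gY = gA + α·gK + (1−α)·gL, so gY − gA − gL = α(gK − gL).
9.3 − 3.7 − 3.1 = α × (8.3 − 3.1).
2.5 = 5.2 α, so α = 0.48077.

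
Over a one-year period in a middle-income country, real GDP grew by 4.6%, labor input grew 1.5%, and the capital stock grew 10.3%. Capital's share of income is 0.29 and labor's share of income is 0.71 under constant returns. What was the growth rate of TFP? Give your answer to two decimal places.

Labor's share = 1 − 0.29 = 0.71.
The capital stock: 0.29 × 10.3 = 2.987 pp.
Labor input: 0.71 × 1.5 = 1.065 pp.
TFP growth = 4.6 − 4.052 = 0.548%.

TFP grew 0.55%.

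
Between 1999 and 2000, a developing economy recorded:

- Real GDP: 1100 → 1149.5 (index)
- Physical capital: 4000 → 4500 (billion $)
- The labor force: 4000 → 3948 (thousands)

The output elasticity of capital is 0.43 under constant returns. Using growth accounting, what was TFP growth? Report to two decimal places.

Real GDP growth = (1149.5 − 1100) / 1100 = 4.5%.
Physical capital growth = (4500 − 4000) / 4000 = 12.5%.
The labor force growth = (3948 − 4000) / 4000 = -1.3%.
Labor's share = 1 − 0.43 = 0.57.
Physical capital: 0.43 × 12.5 = 5.375 pp.
The labor force: 0.57 × (-1.3) = -0.741 pp.
TFP growth = 4.5 − 4.634 = -0.134%.

-0.13%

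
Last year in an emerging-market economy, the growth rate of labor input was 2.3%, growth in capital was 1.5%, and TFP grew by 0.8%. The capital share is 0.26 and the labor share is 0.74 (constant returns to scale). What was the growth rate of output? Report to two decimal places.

Labor's share = 1 − 0.26 = 0.74.
Capital: 0.26 × 1.5 = 0.39 pp.
Labor input: 0.74 × 2.3 = 1.702 pp.
Output growth = 0.8 + 2.092 = 2.892%.

2.89%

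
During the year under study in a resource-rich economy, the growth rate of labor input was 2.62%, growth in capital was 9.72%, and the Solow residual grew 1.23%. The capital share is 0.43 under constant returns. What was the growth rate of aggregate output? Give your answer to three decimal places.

6.903%

Labor's share = 1 − 0.43 = 0.57.
Capital: 0.43 × 9.72 = 4.1796 pp.
Labor input: 0.57 × 2.62 = 1.4934 pp.
Output growth = 1.23 + 5.673 = 6.903%.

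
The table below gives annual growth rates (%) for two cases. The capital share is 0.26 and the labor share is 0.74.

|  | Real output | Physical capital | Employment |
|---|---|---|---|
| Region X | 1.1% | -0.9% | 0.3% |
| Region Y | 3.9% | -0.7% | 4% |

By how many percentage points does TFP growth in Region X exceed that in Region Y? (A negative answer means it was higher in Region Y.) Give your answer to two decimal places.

Labor's share = 1 − 0.26 = 0.74.
Region X: TFP = 1.1 + 0.234 − 0.222 = 1.112%.
Region Y: TFP = 3.9 + 0.182 − 2.96 = 1.122%.
Difference = 1.112 − (1.122) = -0.01 pp.

-0.01 percentage points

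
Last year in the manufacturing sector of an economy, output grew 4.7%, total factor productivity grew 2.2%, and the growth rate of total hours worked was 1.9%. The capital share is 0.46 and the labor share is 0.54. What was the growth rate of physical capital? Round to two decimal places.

Labor's share = 1 − 0.46 = 0.54.
gY = gA + 0.54×1.9 + 0.46×g.
0.46×g = 4.7 − 2.2 − 1.026 = 1.474.
g = 1.474 / 0.46 = 3.2043%.

3.20%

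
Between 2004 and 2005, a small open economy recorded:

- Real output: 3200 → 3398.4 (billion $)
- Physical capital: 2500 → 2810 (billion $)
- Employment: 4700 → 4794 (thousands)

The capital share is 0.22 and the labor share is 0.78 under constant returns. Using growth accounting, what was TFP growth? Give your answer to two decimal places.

Real output growth = (3398.4 − 3200) / 3200 = 6.2%.
Physical capital growth = (2810 − 2500) / 2500 = 12.4%.
Employment growth = (4794 − 4700) / 4700 = 2%.
Labor's share = 1 − 0.22 = 0.78.
Physical capital: 0.22 × 12.4 = 2.728 pp.
Employment: 0.78 × 2 = 1.56 pp.
TFP growth = 6.2 − 4.288 = 1.912%.

1.91%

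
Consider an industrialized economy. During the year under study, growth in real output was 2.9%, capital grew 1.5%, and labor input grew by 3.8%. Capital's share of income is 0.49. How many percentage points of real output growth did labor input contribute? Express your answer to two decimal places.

Labor's share = 1 − 0.49 = 0.51.
Contribution = share × growth = 0.51 × 3.8 = 1.938 pp.

1.94 percentage points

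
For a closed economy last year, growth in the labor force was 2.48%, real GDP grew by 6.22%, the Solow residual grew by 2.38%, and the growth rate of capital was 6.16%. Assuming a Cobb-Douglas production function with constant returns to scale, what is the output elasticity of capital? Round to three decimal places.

gY = gA + α·gK + (1−α)·gL, so gY − gA − gL = α(gK − gL).
6.22 − 2.38 − 2.48 = α × (6.16 − 2.48).
1.36 = 3.68 α, so α = 0.36957.

The output elasticity of capital is 0.370.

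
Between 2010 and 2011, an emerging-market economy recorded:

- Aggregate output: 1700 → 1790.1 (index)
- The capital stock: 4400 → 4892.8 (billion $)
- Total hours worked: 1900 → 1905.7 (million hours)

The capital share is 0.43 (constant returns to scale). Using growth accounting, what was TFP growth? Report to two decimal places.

0.31%

Aggregate output growth = (1790.1 − 1700) / 1700 = 5.3%.
The capital stock growth = (4892.8 − 4400) / 4400 = 11.2%.
Total hours worked growth = (1905.7 − 1900) / 1900 = 0.3%.
Labor's share = 1 − 0.43 = 0.57.
The capital stock: 0.43 × 11.2 = 4.816 pp.
Total hours worked: 0.57 × 0.3 = 0.171 pp.
TFP growth = 5.3 − 4.987 = 0.313%.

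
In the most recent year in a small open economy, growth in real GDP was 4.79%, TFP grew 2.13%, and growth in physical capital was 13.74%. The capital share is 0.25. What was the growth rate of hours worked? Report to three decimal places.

-1.033%

Labor's share = 1 − 0.25 = 0.75.
gY = gA + 0.25×13.74 + 0.75×g.
0.75×g = 4.79 − 2.13 − 3.435 = -0.775.
g = -0.775 / 0.75 = -1.03333%.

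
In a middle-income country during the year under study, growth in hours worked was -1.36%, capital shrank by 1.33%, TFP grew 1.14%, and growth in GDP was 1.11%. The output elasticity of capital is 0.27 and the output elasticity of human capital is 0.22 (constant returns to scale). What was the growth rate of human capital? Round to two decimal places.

Labor's share = 1 − 0.27 − 0.22 = 0.51.
gY = gA + 0.27×(-1.33) + 0.51×(-1.36) + 0.22×g.
0.22×g = 1.11 − 1.14 + 1.0527 = 1.0227.
g = 1.0227 / 0.22 = 4.6486%.

4.65%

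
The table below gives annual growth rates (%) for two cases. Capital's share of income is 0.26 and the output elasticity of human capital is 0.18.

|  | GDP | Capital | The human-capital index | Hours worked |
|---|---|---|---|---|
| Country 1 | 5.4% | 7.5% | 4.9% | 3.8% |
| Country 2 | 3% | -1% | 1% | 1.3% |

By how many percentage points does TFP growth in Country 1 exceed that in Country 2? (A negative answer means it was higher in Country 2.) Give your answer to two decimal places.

Labor's share = 1 − 0.26 − 0.18 = 0.56.
Country 1: TFP = 5.4 − 1.95 − 0.882 − 2.128 = 0.44%.
Country 2: TFP = 3 + 0.26 − 0.18 − 0.728 = 2.352%.
Difference = 0.44 − (2.352) = -1.912 pp.

-1.91 percentage points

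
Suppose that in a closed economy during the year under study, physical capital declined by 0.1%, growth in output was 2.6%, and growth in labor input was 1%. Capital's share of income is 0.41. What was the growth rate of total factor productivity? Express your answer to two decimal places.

Labor's share = 1 − 0.41 = 0.59.
Physical capital: 0.41 × (-0.1) = -0.041 pp.
Labor input: 0.59 × 1 = 0.59 pp.
TFP growth = 2.6 − 0.549 = 2.051%.

2.05%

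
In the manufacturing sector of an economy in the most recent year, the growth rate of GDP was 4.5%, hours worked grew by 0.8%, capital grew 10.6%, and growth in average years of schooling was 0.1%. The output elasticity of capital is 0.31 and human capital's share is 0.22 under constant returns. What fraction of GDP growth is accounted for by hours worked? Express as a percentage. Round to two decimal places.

8.36%

Labor's share = 1 − 0.31 − 0.22 = 0.47.
Hours worked contributed 0.47 × 0.8 = 0.376 pp.
Share of growth = 0.376 / 4.5 × 100 = 8.3556%.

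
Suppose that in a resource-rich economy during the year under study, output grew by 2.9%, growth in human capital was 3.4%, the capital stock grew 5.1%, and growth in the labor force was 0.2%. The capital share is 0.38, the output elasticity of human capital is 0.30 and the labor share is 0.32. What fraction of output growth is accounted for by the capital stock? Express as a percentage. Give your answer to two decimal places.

The capital stock contributed 0.38 × 5.1 = 1.938 pp.
Share of growth = 1.938 / 2.9 × 100 = 66.8276%.

The capital stock accounted for 66.83% of growth.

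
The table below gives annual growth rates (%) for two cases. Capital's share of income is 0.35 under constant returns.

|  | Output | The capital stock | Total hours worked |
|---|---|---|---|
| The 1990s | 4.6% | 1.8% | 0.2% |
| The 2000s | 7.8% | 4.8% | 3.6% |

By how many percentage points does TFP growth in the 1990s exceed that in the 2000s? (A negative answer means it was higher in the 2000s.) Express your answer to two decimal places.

0.06 percentage points

Labor's share = 1 − 0.35 = 0.65.
The 1990s: TFP = 4.6 − 0.63 − 0.13 = 3.84%.
The 2000s: TFP = 7.8 − 1.68 − 2.34 = 3.78%.
Difference = 3.84 − (3.78) = 0.06 pp.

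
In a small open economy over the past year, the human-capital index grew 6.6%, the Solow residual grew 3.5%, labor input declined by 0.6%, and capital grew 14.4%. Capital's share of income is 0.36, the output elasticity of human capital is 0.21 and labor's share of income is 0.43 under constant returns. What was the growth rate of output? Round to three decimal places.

Labor's share = 1 − 0.36 − 0.21 = 0.43.
Capital: 0.36 × 14.4 = 5.184 pp.
The human-capital index: 0.21 × 6.6 = 1.386 pp.
Labor input: 0.43 × (-0.6) = -0.258 pp.
Output growth = 3.5 + 6.312 = 9.812%.

9.812%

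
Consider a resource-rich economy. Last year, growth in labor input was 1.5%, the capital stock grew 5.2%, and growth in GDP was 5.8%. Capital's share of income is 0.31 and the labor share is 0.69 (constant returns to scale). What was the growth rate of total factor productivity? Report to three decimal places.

Total factor productivity grew 3.153%.

Labor's share = 1 − 0.31 = 0.69.
The capital stock: 0.31 × 5.2 = 1.612 pp.
Labor input: 0.69 × 1.5 = 1.035 pp.
TFP growth = 5.8 − 2.647 = 3.153%.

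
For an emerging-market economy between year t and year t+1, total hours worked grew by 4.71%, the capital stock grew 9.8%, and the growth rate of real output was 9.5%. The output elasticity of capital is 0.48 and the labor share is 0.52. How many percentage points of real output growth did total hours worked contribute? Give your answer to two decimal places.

2.45

Labor's share = 1 − 0.48 = 0.52.
Contribution = share × growth = 0.52 × 4.71 = 2.4492 pp.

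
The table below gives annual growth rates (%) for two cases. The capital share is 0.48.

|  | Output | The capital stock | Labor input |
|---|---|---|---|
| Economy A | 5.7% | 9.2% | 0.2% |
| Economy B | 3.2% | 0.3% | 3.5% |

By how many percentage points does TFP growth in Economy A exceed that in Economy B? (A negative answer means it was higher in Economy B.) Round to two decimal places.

-0.06 percentage points

Labor's share = 1 − 0.48 = 0.52.
Economy A: TFP = 5.7 − 4.416 − 0.104 = 1.18%.
Economy B: TFP = 3.2 − 0.144 − 1.82 = 1.236%.
Difference = 1.18 − (1.236) = -0.056 pp.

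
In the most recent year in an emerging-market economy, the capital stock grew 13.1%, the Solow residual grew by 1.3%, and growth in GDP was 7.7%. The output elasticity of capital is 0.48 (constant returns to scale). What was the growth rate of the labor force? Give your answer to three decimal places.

Labor's share = 1 − 0.48 = 0.52.
gY = gA + 0.48×13.1 + 0.52×g.
0.52×g = 7.7 − 1.3 − 6.288 = 0.112.
g = 0.112 / 0.52 = 0.21538%.

0.215%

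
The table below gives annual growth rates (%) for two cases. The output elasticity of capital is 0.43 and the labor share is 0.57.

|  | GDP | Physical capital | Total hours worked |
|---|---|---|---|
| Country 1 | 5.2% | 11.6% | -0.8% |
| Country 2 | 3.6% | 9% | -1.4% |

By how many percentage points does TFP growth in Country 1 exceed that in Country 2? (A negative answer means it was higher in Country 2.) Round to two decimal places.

0.14 percentage points

Labor's share = 1 − 0.43 = 0.57.
Country 1: TFP = 5.2 − 4.988 + 0.456 = 0.668%.
Country 2: TFP = 3.6 − 3.87 + 0.798 = 0.528%.
Difference = 0.668 − (0.528) = 0.14 pp.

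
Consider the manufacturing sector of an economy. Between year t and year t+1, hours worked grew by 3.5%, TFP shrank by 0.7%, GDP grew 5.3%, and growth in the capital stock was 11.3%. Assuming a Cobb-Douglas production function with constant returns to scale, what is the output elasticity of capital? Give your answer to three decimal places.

0.321

gY = gA + α·gK + (1−α)·gL, so gY − gA − gL = α(gK − gL).
5.3 + 0.7 − 3.5 = α × (11.3 − 3.5).
2.5 = 7.8 α, so α = 0.32051.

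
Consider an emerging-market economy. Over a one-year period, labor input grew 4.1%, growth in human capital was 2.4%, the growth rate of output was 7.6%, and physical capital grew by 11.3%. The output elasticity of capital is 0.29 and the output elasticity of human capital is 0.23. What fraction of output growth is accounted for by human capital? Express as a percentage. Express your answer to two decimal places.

Human capital contributed 0.23 × 2.4 = 0.552 pp.
Share of growth = 0.552 / 7.6 × 100 = 7.2632%.

7.26%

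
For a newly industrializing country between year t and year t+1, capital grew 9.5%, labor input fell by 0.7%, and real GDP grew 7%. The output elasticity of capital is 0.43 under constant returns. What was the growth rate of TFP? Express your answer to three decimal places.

TFP grew 3.314%.

Labor's share = 1 − 0.43 = 0.57.
Capital: 0.43 × 9.5 = 4.085 pp.
Labor input: 0.57 × (-0.7) = -0.399 pp.
TFP growth = 7 − 3.686 = 3.314%.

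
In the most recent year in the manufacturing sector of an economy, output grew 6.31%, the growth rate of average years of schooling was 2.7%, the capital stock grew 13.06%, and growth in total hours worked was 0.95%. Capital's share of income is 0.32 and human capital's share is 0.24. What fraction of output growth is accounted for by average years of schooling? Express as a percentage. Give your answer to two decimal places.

Average years of schooling contributed 0.24 × 2.7 = 0.648 pp.
Share of growth = 0.648 / 6.31 × 100 = 10.2694%.

Average years of schooling accounted for 10.27% of growth.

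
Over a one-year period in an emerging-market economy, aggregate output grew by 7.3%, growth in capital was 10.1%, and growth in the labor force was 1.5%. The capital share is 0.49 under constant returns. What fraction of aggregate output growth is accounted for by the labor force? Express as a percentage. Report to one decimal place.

Labor's share = 1 − 0.49 = 0.51.
The labor force contributed 0.51 × 1.5 = 0.765 pp.
Share of growth = 0.765 / 7.3 × 100 = 10.479%.

The labor force accounted for 10.5% of growth.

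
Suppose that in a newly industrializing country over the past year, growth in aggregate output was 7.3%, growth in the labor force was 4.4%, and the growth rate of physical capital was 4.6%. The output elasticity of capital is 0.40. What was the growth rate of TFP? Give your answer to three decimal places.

Labor's share = 1 − 0.4 = 0.6.
Physical capital: 0.4 × 4.6 = 1.84 pp.
The labor force: 0.6 × 4.4 = 2.64 pp.
TFP growth = 7.3 − 4.48 = 2.82%.

TFP grew 2.820%.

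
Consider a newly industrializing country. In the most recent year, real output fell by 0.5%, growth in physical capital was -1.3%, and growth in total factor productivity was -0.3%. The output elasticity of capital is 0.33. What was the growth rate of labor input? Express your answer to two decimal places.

Labor's share = 1 − 0.33 = 0.67.
gY = gA + 0.33×(-1.3) + 0.67×g.
0.67×g = -0.5 + 0.3 + 0.429 = 0.229.
g = 0.229 / 0.67 = 0.3418%.

0.34%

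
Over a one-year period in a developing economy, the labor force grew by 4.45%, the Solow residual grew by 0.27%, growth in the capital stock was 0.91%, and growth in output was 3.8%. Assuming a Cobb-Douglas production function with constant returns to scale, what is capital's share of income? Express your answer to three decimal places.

gY = gA + α·gK + (1−α)·gL, so gY − gA − gL = α(gK − gL).
3.8 − 0.27 − 4.45 = α × (0.91 − 4.45).
-0.92 = -3.54 α, so α = 0.25989.

Capital's share of income is 0.260.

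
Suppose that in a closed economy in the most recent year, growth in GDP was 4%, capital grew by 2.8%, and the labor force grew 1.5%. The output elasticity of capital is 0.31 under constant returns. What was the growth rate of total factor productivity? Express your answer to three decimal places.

Labor's share = 1 − 0.31 = 0.69.
Capital: 0.31 × 2.8 = 0.868 pp.
The labor force: 0.69 × 1.5 = 1.035 pp.
TFP growth = 4 − 1.903 = 2.097%.

Total factor productivity growth was 2.097%.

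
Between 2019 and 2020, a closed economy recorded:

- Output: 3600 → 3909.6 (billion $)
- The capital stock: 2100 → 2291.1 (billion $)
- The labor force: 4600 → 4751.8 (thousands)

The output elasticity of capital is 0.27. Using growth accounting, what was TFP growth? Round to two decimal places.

Output growth = (3909.6 − 3600) / 3600 = 8.6%.
The capital stock growth = (2291.1 − 2100) / 2100 = 9.1%.
The labor force growth = (4751.8 − 4600) / 4600 = 3.3%.
Labor's share = 1 − 0.27 = 0.73.
The capital stock: 0.27 × 9.1 = 2.457 pp.
The labor force: 0.73 × 3.3 = 2.409 pp.
TFP growth = 8.6 − 4.866 = 3.734%.

TFP grew 3.73%.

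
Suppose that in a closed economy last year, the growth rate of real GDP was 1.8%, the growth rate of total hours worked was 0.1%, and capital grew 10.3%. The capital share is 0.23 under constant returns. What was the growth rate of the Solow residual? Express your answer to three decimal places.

-0.646%

Labor's share = 1 − 0.23 = 0.77.
Capital: 0.23 × 10.3 = 2.369 pp.
Total hours worked: 0.77 × 0.1 = 0.077 pp.
TFP growth = 1.8 − 2.446 = -0.646%.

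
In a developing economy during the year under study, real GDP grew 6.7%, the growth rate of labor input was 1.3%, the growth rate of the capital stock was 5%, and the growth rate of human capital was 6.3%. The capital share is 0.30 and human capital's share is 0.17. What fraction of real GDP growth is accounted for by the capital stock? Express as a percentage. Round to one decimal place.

The capital stock contributed 0.3 × 5 = 1.5 pp.
Share of growth = 1.5 / 6.7 × 100 = 22.388%.

22.4%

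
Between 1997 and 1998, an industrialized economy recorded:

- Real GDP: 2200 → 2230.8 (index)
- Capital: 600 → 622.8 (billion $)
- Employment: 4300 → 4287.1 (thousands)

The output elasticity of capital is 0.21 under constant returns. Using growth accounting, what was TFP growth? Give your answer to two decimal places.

0.84%

Real GDP growth = (2230.8 − 2200) / 2200 = 1.4%.
Capital growth = (622.8 − 600) / 600 = 3.8%.
Employment growth = (4287.1 − 4300) / 4300 = -0.3%.
Labor's share = 1 − 0.21 = 0.79.
Capital: 0.21 × 3.8 = 0.798 pp.
Employment: 0.79 × (-0.3) = -0.237 pp.
TFP growth = 1.4 − 0.561 = 0.839%.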